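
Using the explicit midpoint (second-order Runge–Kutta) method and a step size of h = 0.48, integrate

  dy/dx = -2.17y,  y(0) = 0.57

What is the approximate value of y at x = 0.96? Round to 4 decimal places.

0.1430

Midpoint: k1 = f(x_n, y_n); k2 = f(x_n + h/2, y_n + (h/2)·k1); y_{n+1} = y_n + h·k2.
x=0.000000, y=0.570000:
  k1 = f(0.000000, 0.570000) = -1.236900
  k2 = f(0.240000, 0.273144) = -0.592722
  y ← 0.570000 + 0.48·(-0.592722) = 0.285493
x=0.480000, y=0.285493:
  k1 = f(0.480000, 0.285493) = -0.619520
  k2 = f(0.720000, 0.136808) = -0.296874
  y ← 0.285493 + 0.48·(-0.296874) = 0.142994
y(0.96) ≈ 0.1430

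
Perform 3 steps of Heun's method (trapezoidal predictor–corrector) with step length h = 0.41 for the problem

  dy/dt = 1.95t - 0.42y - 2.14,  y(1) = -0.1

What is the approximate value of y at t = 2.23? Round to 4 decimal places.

1.0284

Heun: k1 = f(t_n, y_n); k2 = f(t_n + h, y_n + h·k1); y_{n+1} = y_n + (h/2)·(k1 + k2).
t=1.000000, y=-0.100000:
  k1 = f(1.000000, -0.100000) = -0.148000
  k2 = f(1.410000, -0.160680) = 0.676986
  y ← -0.100000 + (0.41/2)·(-0.148000 + 0.676986) = 0.008442
t=1.410000, y=0.008442:
  k1 = f(1.410000, 0.008442) = 0.605954
  k2 = f(1.820000, 0.256883) = 1.301109
  y ← 0.008442 + (0.41/2)·(0.605954 + 1.301109) = 0.399390
t=1.820000, y=0.399390:
  k1 = f(1.820000, 0.399390) = 1.241256
  k2 = f(2.230000, 0.908305) = 1.827012
  y ← 0.399390 + (0.41/2)·(1.241256 + 1.827012) = 1.028385
y(2.23) ≈ 1.0284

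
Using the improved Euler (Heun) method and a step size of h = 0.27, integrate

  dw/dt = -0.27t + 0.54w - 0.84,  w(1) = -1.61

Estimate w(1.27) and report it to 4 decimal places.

Heun: k1 = f(t_n, w_n); k2 = f(t_n + h, w_n + h·k1); w_{n+1} = w_n + (h/2)·(k1 + k2).
t=1.000000, w=-1.610000:
  k1 = f(1.000000, -1.610000) = -1.979400
  k2 = f(1.270000, -2.144438) = -2.340897
  w ← -1.610000 + (0.27/2)·(-1.979400 + (-2.340897)) = -2.193240
w(1.27) ≈ -2.1932

-2.1932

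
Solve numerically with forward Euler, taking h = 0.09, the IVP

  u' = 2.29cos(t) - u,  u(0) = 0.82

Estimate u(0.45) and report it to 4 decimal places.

1.3493

Euler: u_{n+1} = u_n + h·f(t_n, u_n).
t=0.000000, u=0.820000: f=1.470000 → u ← 0.820000 + 0.09·1.470000 = 0.952300
t=0.090000, u=0.952300: f=1.328432 → u ← 0.952300 + 0.09·1.328432 = 1.071859
t=0.180000, u=1.071859: f=1.181143 → u ← 1.071859 + 0.09·1.181143 = 1.178162
t=0.270000, u=1.178162: f=1.028874 → u ← 1.178162 + 0.09·1.028874 = 1.270760
t=0.360000, u=1.270760: f=0.872443 → u ← 1.270760 + 0.09·0.872443 = 1.349280
u(0.45) ≈ 1.3493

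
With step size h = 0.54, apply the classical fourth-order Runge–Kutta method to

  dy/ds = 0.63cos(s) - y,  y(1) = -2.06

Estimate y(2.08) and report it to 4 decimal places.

-0.7271

RK4: k1 = f(s_n, y_n); k2 = f(s_n + h/2, y_n + (h/2)·k1); k3 = f(s_n + h/2, y_n + (h/2)·k2); k4 = f(s_n + h, y_n + h·k3); y_{n+1} = y_n + (h/6)·(k1 + 2k2 + 2k3 + k4).
s=1.000000, y=-2.060000:
  k1 = f(1.000000, -2.060000) = 2.400390
  k2 = f(1.270000, -1.411895) = 1.598552
  k3 = f(1.270000, -1.628391) = 1.815048
  k4 = f(1.540000, -1.079874) = 1.099273
  y ← -2.060000 + (0.54/6)·(k1 + 2k2 + 2k3 + k4) = -1.130582
s=1.540000, y=-1.130582:
  k1 = f(1.540000, -1.130582) = 1.149981
  k2 = f(1.810000, -0.820088) = 0.670822
  k3 = f(1.810000, -0.949460) = 0.800195
  k4 = f(2.080000, -0.698477) = 0.391363
  y ← -1.130582 + (0.54/6)·(k1 + 2k2 + 2k3 + k4) = -0.727078
y(2.08) ≈ -0.7271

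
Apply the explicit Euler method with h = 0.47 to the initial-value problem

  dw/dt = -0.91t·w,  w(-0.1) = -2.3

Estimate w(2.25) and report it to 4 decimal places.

-0.1358

Euler: w_{n+1} = w_n + h·f(t_n, w_n).
t=-0.100000, w=-2.300000: f=-0.209300 → w ← -2.300000 + 0.47·(-0.209300) = -2.398371
t=0.370000, w=-2.398371: f=0.807532 → w ← -2.398371 + 0.47·0.807532 = -2.018831
t=0.840000, w=-2.018831: f=1.543195 → w ← -2.018831 + 0.47·1.543195 = -1.293530
t=1.310000, w=-1.293530: f=1.542017 → w ← -1.293530 + 0.47·1.542017 = -0.568782
t=1.780000, w=-0.568782: f=0.921313 → w ← -0.568782 + 0.47·0.921313 = -0.135765
w(2.25) ≈ -0.1358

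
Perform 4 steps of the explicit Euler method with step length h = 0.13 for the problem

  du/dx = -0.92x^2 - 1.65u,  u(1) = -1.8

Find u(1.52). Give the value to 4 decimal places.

Euler: u_{n+1} = u_n + h·f(x_n, u_n).
x=1.000000, u=-1.800000: f=2.050000 → u ← -1.800000 + 0.13·2.050000 = -1.533500
x=1.130000, u=-1.533500: f=1.355527 → u ← -1.533500 + 0.13·1.355527 = -1.357281
x=1.260000, u=-1.357281: f=0.778922 → u ← -1.357281 + 0.13·0.778922 = -1.256022
x=1.390000, u=-1.256022: f=0.294904 → u ← -1.256022 + 0.13·0.294904 = -1.217684
u(1.52) ≈ -1.2177

-1.2177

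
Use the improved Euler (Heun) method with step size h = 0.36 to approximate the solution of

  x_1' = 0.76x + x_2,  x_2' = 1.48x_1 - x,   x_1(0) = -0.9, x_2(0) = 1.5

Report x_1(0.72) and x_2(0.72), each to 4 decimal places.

0.0851, 0.8253

Heun on (x_1,x_2): k1 = f(x_n, state_n); k2 = f(x_n + h, state_n + h·k1); state_{n+1} = state_n + (h/2)·(k1 + k2).
0.000000: (-0.900000, 1.500000)
  k1 = (1.500000, -1.332000)
  predictor → (-0.360000, 1.020480)
  k2 = (1.294080, -0.892800)
  → (-0.397066, 1.099536)
0.360000: (-0.397066, 1.099536)
  k1 = (1.373136, -0.947657)
  predictor → (0.097263, 0.758379)
  k2 = (1.305579, -0.576050)
  → (0.085103, 0.825269)
(x_1(0.72), x_2(0.72)) ≈ (0.0851, 0.8253)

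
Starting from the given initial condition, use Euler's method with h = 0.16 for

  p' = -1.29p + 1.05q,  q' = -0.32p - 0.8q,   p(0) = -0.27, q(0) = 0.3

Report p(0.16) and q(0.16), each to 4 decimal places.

-0.1639, 0.2754

Euler on (p,q): p_{n+1} = p_n + h·p', q_{n+1} = q_n + h·q'.
0.000000: (-0.270000, 0.300000); f=(0.663300, -0.153600) → (-0.163872, 0.275424)
(p(0.16), q(0.16)) ≈ (-0.1639, 0.2754)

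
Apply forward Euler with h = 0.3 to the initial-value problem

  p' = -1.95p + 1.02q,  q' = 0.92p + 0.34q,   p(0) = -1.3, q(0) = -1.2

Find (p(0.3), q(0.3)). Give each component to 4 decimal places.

Euler on (p,q): p_{n+1} = p_n + h·p', q_{n+1} = q_n + h·q'.
0.000000: (-1.300000, -1.200000); f=(1.311000, -1.604000) → (-0.906700, -1.681200)
(p(0.3), q(0.3)) ≈ (-0.9067, -1.6812)

-0.9067, -1.6812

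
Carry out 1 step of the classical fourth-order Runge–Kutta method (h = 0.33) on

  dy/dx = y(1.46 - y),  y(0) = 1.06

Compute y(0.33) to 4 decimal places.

RK4: k1 = f(x_n, y_n); k2 = f(x_n + h/2, y_n + (h/2)·k1); k3 = f(x_n + h/2, y_n + (h/2)·k2); k4 = f(x_n + h, y_n + h·k3); y_{n+1} = y_n + (h/6)·(k1 + 2k2 + 2k3 + k4).
x=0.000000, y=1.060000:
  k1 = f(0.000000, 1.060000) = 0.424000
  k2 = f(0.165000, 1.129960) = 0.372932
  k3 = f(0.165000, 1.121534) = 0.379601
  k4 = f(0.330000, 1.185268) = 0.325631
  y ← 1.060000 + (0.33/6)·(k1 + 2k2 + 2k3 + k4) = 1.184008
y(0.33) ≈ 1.1840

1.1840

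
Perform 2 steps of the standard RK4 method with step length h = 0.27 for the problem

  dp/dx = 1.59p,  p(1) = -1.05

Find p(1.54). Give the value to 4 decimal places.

-2.4774

RK4: k1 = f(x_n, p_n); k2 = f(x_n + h/2, p_n + (h/2)·k1); k3 = f(x_n + h/2, p_n + (h/2)·k2); k4 = f(x_n + h, p_n + h·k3); p_{n+1} = p_n + (h/6)·(k1 + 2k2 + 2k3 + k4).
x=1.000000, p=-1.050000:
  k1 = f(1.000000, -1.050000) = -1.669500
  k2 = f(1.135000, -1.275383) = -2.027858
  k3 = f(1.135000, -1.323761) = -2.104780
  k4 = f(1.270000, -1.618291) = -2.573082
  p ← -1.050000 + (0.27/6)·(k1 + 2k2 + 2k3 + k4) = -1.612854
x=1.270000, p=-1.612854:
  k1 = f(1.270000, -1.612854) = -2.564437
  k2 = f(1.405000, -1.959053) = -3.114894
  k3 = f(1.405000, -2.033364) = -3.233049
  k4 = f(1.540000, -2.485777) = -3.952385
  p ← -1.612854 + (0.27/6)·(k1 + 2k2 + 2k3 + k4) = -2.477425
p(1.54) ≈ -2.4774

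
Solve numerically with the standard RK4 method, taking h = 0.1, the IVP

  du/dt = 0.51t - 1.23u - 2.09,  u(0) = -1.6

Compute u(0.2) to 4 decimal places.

-1.6122

RK4: k1 = f(t_n, u_n); k2 = f(t_n + h/2, u_n + (h/2)·k1); k3 = f(t_n + h/2, u_n + (h/2)·k2); k4 = f(t_n + h, u_n + h·k3); u_{n+1} = u_n + (h/6)·(k1 + 2k2 + 2k3 + k4).
t=0.000000, u=-1.600000:
  k1 = f(0.000000, -1.600000) = -0.122000
  k2 = f(0.050000, -1.606100) = -0.088997
  k3 = f(0.050000, -1.604450) = -0.091027
  k4 = f(0.100000, -1.609103) = -0.059804
  u ← -1.600000 + (0.1/6)·(k1 + 2k2 + 2k3 + k4) = -1.609031
t=0.100000, u=-1.609031:
  k1 = f(0.100000, -1.609031) = -0.059892
  k2 = f(0.150000, -1.612025) = -0.030709
  k3 = f(0.150000, -1.610566) = -0.032503
  k4 = f(0.200000, -1.612281) = -0.004894
  u ← -1.609031 + (0.1/6)·(k1 + 2k2 + 2k3 + k4) = -1.612218
u(0.2) ≈ -1.6122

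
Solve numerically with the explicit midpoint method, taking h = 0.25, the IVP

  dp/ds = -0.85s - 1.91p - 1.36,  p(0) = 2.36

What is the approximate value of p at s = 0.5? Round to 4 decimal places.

0.4486

Midpoint: k1 = f(s_n, p_n); k2 = f(s_n + h/2, p_n + (h/2)·k1); p_{n+1} = p_n + h·k2.
s=0.000000, p=2.360000:
  k1 = f(0.000000, 2.360000) = -5.867600
  k2 = f(0.125000, 1.626550) = -4.572960
  p ← 2.360000 + 0.25·(-4.572960) = 1.216760
s=0.250000, p=1.216760:
  k1 = f(0.250000, 1.216760) = -3.896511
  k2 = f(0.375000, 0.729696) = -3.072469
  p ← 1.216760 + 0.25·(-3.072469) = 0.448643
p(0.5) ≈ 0.4486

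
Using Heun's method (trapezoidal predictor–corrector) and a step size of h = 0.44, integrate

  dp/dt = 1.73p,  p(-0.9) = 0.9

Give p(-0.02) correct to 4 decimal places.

3.7856

Heun: k1 = f(t_n, p_n); k2 = f(t_n + h, p_n + h·k1); p_{n+1} = p_n + (h/2)·(k1 + k2).
t=-0.900000, p=0.900000:
  k1 = f(-0.900000, 0.900000) = 1.557000
  k2 = f(-0.460000, 1.585080) = 2.742188
  p ← 0.900000 + (0.44/2)·(1.557000 + 2.742188) = 1.845821
t=-0.460000, p=1.845821:
  k1 = f(-0.460000, 1.845821) = 3.193271
  k2 = f(-0.020000, 3.250861) = 5.623989
  p ← 1.845821 + (0.44/2)·(3.193271 + 5.623989) = 3.785619
p(-0.02) ≈ 3.7856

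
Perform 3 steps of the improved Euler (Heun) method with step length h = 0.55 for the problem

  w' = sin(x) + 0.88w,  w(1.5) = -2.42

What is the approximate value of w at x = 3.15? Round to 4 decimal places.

-7.2493

Heun: k1 = f(x_n, w_n); k2 = f(x_n + h, w_n + h·k1); w_{n+1} = w_n + (h/2)·(k1 + k2).
x=1.500000, w=-2.420000:
  k1 = f(1.500000, -2.420000) = -1.132105
  k2 = f(2.050000, -3.042658) = -1.790176
  w ← -2.420000 + (0.55/2)·(-1.132105 + (-1.790176)) = -3.223627
x=2.050000, w=-3.223627:
  k1 = f(2.050000, -3.223627) = -1.949430
  k2 = f(2.600000, -4.295814) = -3.264815
  w ← -3.223627 + (0.55/2)·(-1.949430 + (-3.264815)) = -4.657545
x=2.600000, w=-4.657545:
  k1 = f(2.600000, -4.657545) = -3.583138
  k2 = f(3.150000, -6.628270) = -5.841285
  w ← -4.657545 + (0.55/2)·(-3.583138 + (-5.841285)) = -7.249261
w(3.15) ≈ -7.2493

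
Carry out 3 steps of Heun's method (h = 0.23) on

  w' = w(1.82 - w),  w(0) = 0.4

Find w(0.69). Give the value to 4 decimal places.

Heun: k1 = f(s_n, w_n); k2 = f(s_n + h, w_n + h·k1); w_{n+1} = w_n + (h/2)·(k1 + k2).
s=0.000000, w=0.400000:
  k1 = f(0.000000, 0.400000) = 0.568000
  k2 = f(0.230000, 0.530640) = 0.684186
  w ← 0.400000 + (0.23/2)·(0.568000 + 0.684186) = 0.544001
s=0.230000, w=0.544001:
  k1 = f(0.230000, 0.544001) = 0.694145
  k2 = f(0.460000, 0.703655) = 0.785522
  w ← 0.544001 + (0.23/2)·(0.694145 + 0.785522) = 0.714163
s=0.460000, w=0.714163:
  k1 = f(0.460000, 0.714163) = 0.789748
  k2 = f(0.690000, 0.895805) = 0.827899
  w ← 0.714163 + (0.23/2)·(0.789748 + 0.827899) = 0.900192
w(0.69) ≈ 0.9002

0.9002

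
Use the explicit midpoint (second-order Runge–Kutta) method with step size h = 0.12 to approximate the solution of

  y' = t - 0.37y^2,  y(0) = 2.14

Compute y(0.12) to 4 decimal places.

1.9627

Midpoint: k1 = f(t_n, y_n); k2 = f(t_n + h/2, y_n + (h/2)·k1); y_{n+1} = y_n + h·k2.
t=0.000000, y=2.140000:
  k1 = f(0.000000, 2.140000) = -1.694452
  k2 = f(0.060000, 2.038333) = -1.477276
  y ← 2.140000 + 0.12·(-1.477276) = 1.962727
y(0.12) ≈ 1.9627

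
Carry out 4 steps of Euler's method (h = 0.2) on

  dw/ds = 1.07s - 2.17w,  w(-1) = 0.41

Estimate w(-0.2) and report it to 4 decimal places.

-0.2098

Euler: w_{n+1} = w_n + h·f(s_n, w_n).
s=-1.000000, w=0.410000: f=-1.959700 → w ← 0.410000 + 0.2·(-1.959700) = 0.018060
s=-0.800000, w=0.018060: f=-0.895190 → w ← 0.018060 + 0.2·(-0.895190) = -0.160978
s=-0.600000, w=-0.160978: f=-0.292678 → w ← -0.160978 + 0.2·(-0.292678) = -0.219514
s=-0.400000, w=-0.219514: f=0.048344 → w ← -0.219514 + 0.2·0.048344 = -0.209845
w(-0.2) ≈ -0.2098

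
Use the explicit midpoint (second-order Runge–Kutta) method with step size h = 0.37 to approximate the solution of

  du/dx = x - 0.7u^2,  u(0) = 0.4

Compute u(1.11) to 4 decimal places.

0.8034

Midpoint: k1 = f(x_n, u_n); k2 = f(x_n + h/2, u_n + (h/2)·k1); u_{n+1} = u_n + h·k2.
x=0.000000, u=0.400000:
  k1 = f(0.000000, 0.400000) = -0.112000
  k2 = f(0.185000, 0.379280) = 0.084303
  u ← 0.400000 + 0.37·0.084303 = 0.431192
x=0.370000, u=0.431192:
  k1 = f(0.370000, 0.431192) = 0.239851
  k2 = f(0.555000, 0.475565) = 0.396687
  u ← 0.431192 + 0.37·0.396687 = 0.577966
x=0.740000, u=0.577966:
  k1 = f(0.740000, 0.577966) = 0.506169
  k2 = f(0.925000, 0.671607) = 0.609261
  u ← 0.577966 + 0.37·0.609261 = 0.803393
u(1.11) ≈ 0.8034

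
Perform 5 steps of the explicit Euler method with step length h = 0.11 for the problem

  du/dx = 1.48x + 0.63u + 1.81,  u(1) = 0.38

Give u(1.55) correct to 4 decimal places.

Euler: u_{n+1} = u_n + h·f(x_n, u_n).
x=1.000000, u=0.380000: f=3.529400 → u ← 0.380000 + 0.11·3.529400 = 0.768234
x=1.110000, u=0.768234: f=3.936787 → u ← 0.768234 + 0.11·3.936787 = 1.201281
x=1.220000, u=1.201281: f=4.372407 → u ← 1.201281 + 0.11·4.372407 = 1.682245
x=1.330000, u=1.682245: f=4.838215 → u ← 1.682245 + 0.11·4.838215 = 2.214449
x=1.440000, u=2.214449: f=5.336303 → u ← 2.214449 + 0.11·5.336303 = 2.801442
u(1.55) ≈ 2.8014

2.8014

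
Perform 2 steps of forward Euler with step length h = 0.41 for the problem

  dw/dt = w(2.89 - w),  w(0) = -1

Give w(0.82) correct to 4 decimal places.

Euler: w_{n+1} = w_n + h·f(t_n, w_n).
t=0.000000, w=-1.000000: f=-3.890000 → w ← -1.000000 + 0.41·(-3.890000) = -2.594900
t=0.410000, w=-2.594900: f=-14.232767 → w ← -2.594900 + 0.41·(-14.232767) = -8.430334
w(0.82) ≈ -8.4303

-8.4303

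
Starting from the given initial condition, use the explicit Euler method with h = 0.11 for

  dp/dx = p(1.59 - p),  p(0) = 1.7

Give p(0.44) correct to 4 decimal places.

1.6388

Euler: p_{n+1} = p_n + h·f(x_n, p_n).
x=0.000000, p=1.700000: f=-0.187000 → p ← 1.700000 + 0.11·(-0.187000) = 1.679430
x=0.110000, p=1.679430: f=-0.150191 → p ← 1.679430 + 0.11·(-0.150191) = 1.662909
x=0.220000, p=1.662909: f=-0.121241 → p ← 1.662909 + 0.11·(-0.121241) = 1.649572
x=0.330000, p=1.649572: f=-0.098269 → p ← 1.649572 + 0.11·(-0.098269) = 1.638763
p(0.44) ≈ 1.6388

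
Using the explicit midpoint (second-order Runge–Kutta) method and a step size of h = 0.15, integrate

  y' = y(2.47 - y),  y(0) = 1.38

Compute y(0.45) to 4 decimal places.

Midpoint: k1 = f(s_n, y_n); k2 = f(s_n + h/2, y_n + (h/2)·k1); y_{n+1} = y_n + h·k2.
s=0.000000, y=1.380000:
  k1 = f(0.000000, 1.380000) = 1.504200
  k2 = f(0.075000, 1.492815) = 1.458756
  y ← 1.380000 + 0.15·1.458756 = 1.598813
s=0.150000, y=1.598813:
  k1 = f(0.150000, 1.598813) = 1.392865
  k2 = f(0.225000, 1.703278) = 1.305940
  y ← 1.598813 + 0.15·1.305940 = 1.794705
s=0.300000, y=1.794705:
  k1 = f(0.300000, 1.794705) = 1.211956
  k2 = f(0.375000, 1.885601) = 1.101943
  y ← 1.794705 + 0.15·1.101943 = 1.959996
y(0.45) ≈ 1.9600

1.9600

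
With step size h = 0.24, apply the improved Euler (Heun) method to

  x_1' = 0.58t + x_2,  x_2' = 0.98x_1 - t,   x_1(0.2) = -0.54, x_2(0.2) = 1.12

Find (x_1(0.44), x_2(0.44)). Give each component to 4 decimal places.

-0.2477, 0.9511

Heun on (x_1,x_2): k1 = f(t_n, state_n); k2 = f(t_n + h, state_n + h·k1); state_{n+1} = state_n + (h/2)·(k1 + k2).
0.200000: (-0.540000, 1.120000)
  k1 = (1.236000, -0.729200)
  predictor → (-0.243360, 0.944992)
  k2 = (1.200192, -0.678493)
  → (-0.247657, 0.951077)
(x_1(0.44), x_2(0.44)) ≈ (-0.2477, 0.9511)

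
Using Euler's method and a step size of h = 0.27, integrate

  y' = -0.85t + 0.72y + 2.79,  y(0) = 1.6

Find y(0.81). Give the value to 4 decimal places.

5.2560

Euler: y_{n+1} = y_n + h·f(t_n, y_n).
t=0.000000, y=1.600000: f=3.942000 → y ← 1.600000 + 0.27·3.942000 = 2.664340
t=0.270000, y=2.664340: f=4.478825 → y ← 2.664340 + 0.27·4.478825 = 3.873623
t=0.540000, y=3.873623: f=5.120008 → y ← 3.873623 + 0.27·5.120008 = 5.256025
y(0.81) ≈ 5.2560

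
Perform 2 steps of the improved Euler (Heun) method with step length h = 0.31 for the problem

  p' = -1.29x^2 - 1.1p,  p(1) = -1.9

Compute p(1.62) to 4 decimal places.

Heun: k1 = f(x_n, p_n); k2 = f(x_n + h, p_n + h·k1); p_{n+1} = p_n + (h/2)·(k1 + k2).
x=1.000000, p=-1.900000:
  k1 = f(1.000000, -1.900000) = 0.800000
  k2 = f(1.310000, -1.652000) = -0.396569
  p ← -1.900000 + (0.31/2)·(0.800000 + (-0.396569)) = -1.837468
x=1.310000, p=-1.837468:
  k1 = f(1.310000, -1.837468) = -0.192554
  k2 = f(1.620000, -1.897160) = -1.298600
  p ← -1.837468 + (0.31/2)·(-0.192554 + (-1.298600)) = -2.068597
p(1.62) ≈ -2.0686

-2.0686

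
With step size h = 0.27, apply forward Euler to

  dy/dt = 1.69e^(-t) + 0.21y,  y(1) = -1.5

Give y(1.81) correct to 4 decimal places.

Euler: y_{n+1} = y_n + h·f(t_n, y_n).
t=1.000000, y=-1.500000: f=0.306716 → y ← -1.500000 + 0.27·0.306716 = -1.417187
t=1.270000, y=-1.417187: f=0.176996 → y ← -1.417187 + 0.27·0.176996 = -1.369398
t=1.540000, y=-1.369398: f=0.074731 → y ← -1.369398 + 0.27·0.074731 = -1.349220
y(1.81) ≈ -1.3492

-1.3492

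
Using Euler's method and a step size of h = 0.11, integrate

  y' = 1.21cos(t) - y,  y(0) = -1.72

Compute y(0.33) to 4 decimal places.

-0.8595

Euler: y_{n+1} = y_n + h·f(t_n, y_n).
t=0.000000, y=-1.720000: f=2.930000 → y ← -1.720000 + 0.11·2.930000 = -1.397700
t=0.110000, y=-1.397700: f=2.600387 → y ← -1.397700 + 0.11·2.600387 = -1.111657
t=0.220000, y=-1.111657: f=2.292493 → y ← -1.111657 + 0.11·2.292493 = -0.859483
y(0.33) ≈ -0.8595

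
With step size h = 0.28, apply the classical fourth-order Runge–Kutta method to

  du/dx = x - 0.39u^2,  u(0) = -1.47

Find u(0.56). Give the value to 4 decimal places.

RK4: k1 = f(x_n, u_n); k2 = f(x_n + h/2, u_n + (h/2)·k1); k3 = f(x_n + h/2, u_n + (h/2)·k2); k4 = f(x_n + h, u_n + h·k3); u_{n+1} = u_n + (h/6)·(k1 + 2k2 + 2k3 + k4).
x=0.000000, u=-1.470000:
  k1 = f(0.000000, -1.470000) = -0.842751
  k2 = f(0.140000, -1.587985) = -0.843462
  k3 = f(0.140000, -1.588085) = -0.843585
  k4 = f(0.280000, -1.706204) = -0.855341
  u ← -1.470000 + (0.28/6)·(k1 + 2k2 + 2k3 + k4) = -1.706702
x=0.280000, u=-1.706702:
  k1 = f(0.280000, -1.706702) = -0.856004
  k2 = f(0.420000, -1.826543) = -0.881141
  k3 = f(0.420000, -1.830062) = -0.886159
  k4 = f(0.560000, -1.954827) = -0.930325
  u ← -1.706702 + (0.28/6)·(k1 + 2k2 + 2k3 + k4) = -1.955012
u(0.56) ≈ -1.9550

-1.9550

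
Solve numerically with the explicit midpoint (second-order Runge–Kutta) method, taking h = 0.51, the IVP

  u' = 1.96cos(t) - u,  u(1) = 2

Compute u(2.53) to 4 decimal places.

-0.1225

Midpoint: k1 = f(t_n, u_n); k2 = f(t_n + h/2, u_n + (h/2)·k1); u_{n+1} = u_n + h·k2.
t=1.000000, u=2.000000:
  k1 = f(1.000000, 2.000000) = -0.941007
  k2 = f(1.255000, 1.760043) = -1.151319
  u ← 2.000000 + 0.51·(-1.151319) = 1.412827
t=1.510000, u=1.412827:
  k1 = f(1.510000, 1.412827) = -1.293740
  k2 = f(1.765000, 1.082924) = -1.461175
  u ← 1.412827 + 0.51·(-1.461175) = 0.667628
t=2.020000, u=0.667628:
  k1 = f(2.020000, 0.667628) = -1.518755
  k2 = f(2.275000, 0.280346) = -1.549303
  u ← 0.667628 + 0.51·(-1.549303) = -0.122516
u(2.53) ≈ -0.1225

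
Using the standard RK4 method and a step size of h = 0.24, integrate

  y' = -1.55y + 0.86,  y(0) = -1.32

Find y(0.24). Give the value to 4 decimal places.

RK4: k1 = f(t_n, y_n); k2 = f(t_n + h/2, y_n + (h/2)·k1); k3 = f(t_n + h/2, y_n + (h/2)·k2); k4 = f(t_n + h, y_n + h·k3); y_{n+1} = y_n + (h/6)·(k1 + 2k2 + 2k3 + k4).
t=0.000000, y=-1.320000:
  k1 = f(0.000000, -1.320000) = 2.906000
  k2 = f(0.120000, -0.971280) = 2.365484
  k3 = f(0.120000, -1.036142) = 2.466020
  k4 = f(0.240000, -0.728155) = 1.988641
  y ← -1.320000 + (0.24/6)·(k1 + 2k2 + 2k3 + k4) = -0.737694
y(0.24) ≈ -0.7377

-0.7377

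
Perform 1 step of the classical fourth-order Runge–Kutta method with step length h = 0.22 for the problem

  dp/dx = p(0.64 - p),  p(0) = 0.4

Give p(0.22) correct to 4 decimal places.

RK4: k1 = f(x_n, p_n); k2 = f(x_n + h/2, p_n + (h/2)·k1); k3 = f(x_n + h/2, p_n + (h/2)·k2); k4 = f(x_n + h, p_n + h·k3); p_{n+1} = p_n + (h/6)·(k1 + 2k2 + 2k3 + k4).
x=0.000000, p=0.400000:
  k1 = f(0.000000, 0.400000) = 0.096000
  k2 = f(0.110000, 0.410560) = 0.094199
  k3 = f(0.110000, 0.410362) = 0.094235
  k4 = f(0.220000, 0.420732) = 0.092253
  p ← 0.400000 + (0.22/6)·(k1 + 2k2 + 2k3 + k4) = 0.420721
p(0.22) ≈ 0.4207

0.4207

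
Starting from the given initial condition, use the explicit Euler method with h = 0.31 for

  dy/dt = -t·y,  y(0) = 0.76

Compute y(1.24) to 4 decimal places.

0.3949

Euler: y_{n+1} = y_n + h·f(t_n, y_n).
t=0.000000, y=0.760000: f=0.000000 → y ← 0.760000 + 0.31·0.000000 = 0.760000
t=0.310000, y=0.760000: f=-0.235600 → y ← 0.760000 + 0.31·(-0.235600) = 0.686964
t=0.620000, y=0.686964: f=-0.425918 → y ← 0.686964 + 0.31·(-0.425918) = 0.554930
t=0.930000, y=0.554930: f=-0.516084 → y ← 0.554930 + 0.31·(-0.516084) = 0.394943
y(1.24) ≈ 0.3949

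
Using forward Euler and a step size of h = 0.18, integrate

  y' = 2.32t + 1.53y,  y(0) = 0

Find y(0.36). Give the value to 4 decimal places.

0.0752

Euler: y_{n+1} = y_n + h·f(t_n, y_n).
t=0.000000, y=0.000000: f=0.000000 → y ← 0.000000 + 0.18·0.000000 = 0.000000
t=0.180000, y=0.000000: f=0.417600 → y ← 0.000000 + 0.18·0.417600 = 0.075168
y(0.36) ≈ 0.0752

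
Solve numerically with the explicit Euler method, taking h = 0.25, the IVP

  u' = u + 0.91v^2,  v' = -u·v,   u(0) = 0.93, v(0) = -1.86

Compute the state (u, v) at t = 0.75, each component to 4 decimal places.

Euler on (u,v): u_{n+1} = u_n + h·u', v_{n+1} = v_n + h·v'.
0.000000: (0.930000, -1.860000); f=(4.078236, 1.729800) → (1.949559, -1.427550)
0.250000: (1.949559, -1.427550); f=(3.804047, 2.783093) → (2.900571, -0.731777)
0.500000: (2.900571, -0.731777); f=(3.387873, 2.122570) → (3.747539, -0.201134)
(u(0.75), v(0.75)) ≈ (3.7475, -0.2011)

3.7475, -0.2011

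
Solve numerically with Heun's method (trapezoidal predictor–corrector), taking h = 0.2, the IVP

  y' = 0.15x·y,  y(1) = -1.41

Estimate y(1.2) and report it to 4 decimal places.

Heun: k1 = f(x_n, y_n); k2 = f(x_n + h, y_n + h·k1); y_{n+1} = y_n + (h/2)·(k1 + k2).
x=1.000000, y=-1.410000:
  k1 = f(1.000000, -1.410000) = -0.211500
  k2 = f(1.200000, -1.452300) = -0.261414
  y ← -1.410000 + (0.2/2)·(-0.211500 + (-0.261414)) = -1.457291
y(1.2) ≈ -1.4573

-1.4573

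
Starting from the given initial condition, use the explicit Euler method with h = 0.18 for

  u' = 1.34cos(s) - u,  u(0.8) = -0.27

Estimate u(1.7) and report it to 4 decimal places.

Euler: u_{n+1} = u_n + h·f(s_n, u_n).
s=0.800000, u=-0.270000: f=1.203587 → u ← -0.270000 + 0.18·1.203587 = -0.053354
s=0.980000, u=-0.053354: f=0.799765 → u ← -0.053354 + 0.18·0.799765 = 0.090603
s=1.160000, u=0.090603: f=0.444512 → u ← 0.090603 + 0.18·0.444512 = 0.170615
s=1.340000, u=0.170615: f=0.135913 → u ← 0.170615 + 0.18·0.135913 = 0.195080
s=1.520000, u=0.195080: f=-0.127042 → u ← 0.195080 + 0.18·(-0.127042) = 0.172212
u(1.7) ≈ 0.1722

0.1722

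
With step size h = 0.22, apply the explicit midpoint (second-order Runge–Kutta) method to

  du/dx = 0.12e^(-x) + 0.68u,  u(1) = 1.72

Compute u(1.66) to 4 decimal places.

Midpoint: k1 = f(x_n, u_n); k2 = f(x_n + h/2, u_n + (h/2)·k1); u_{n+1} = u_n + h·k2.
x=1.000000, u=1.720000:
  k1 = f(1.000000, 1.720000) = 1.213746
  k2 = f(1.110000, 1.853512) = 1.299935
  u ← 1.720000 + 0.22·1.299935 = 2.005986
x=1.220000, u=2.005986:
  k1 = f(1.220000, 2.005986) = 1.399498
  k2 = f(1.330000, 2.159931) = 1.500490
  u ← 2.005986 + 0.22·1.500490 = 2.336094
x=1.440000, u=2.336094:
  k1 = f(1.440000, 2.336094) = 1.616975
  k2 = f(1.550000, 2.513961) = 1.734963
  u ← 2.336094 + 0.22·1.734963 = 2.717785
u(1.66) ≈ 2.7178

2.7178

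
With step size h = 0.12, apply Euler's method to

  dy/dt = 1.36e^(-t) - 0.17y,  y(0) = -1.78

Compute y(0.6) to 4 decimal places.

Euler: y_{n+1} = y_n + h·f(t_n, y_n).
t=0.000000, y=-1.780000: f=1.662600 → y ← -1.780000 + 0.12·1.662600 = -1.580488
t=0.120000, y=-1.580488: f=1.474895 → y ← -1.580488 + 0.12·1.474895 = -1.403501
t=0.240000, y=-1.403501: f=1.308409 → y ← -1.403501 + 0.12·1.308409 = -1.246492
t=0.360000, y=-1.246492: f=1.160743 → y ← -1.246492 + 0.12·1.160743 = -1.107202
t=0.480000, y=-1.107202: f=1.029770 → y ← -1.107202 + 0.12·1.029770 = -0.983630
y(0.6) ≈ -0.9836

-0.9836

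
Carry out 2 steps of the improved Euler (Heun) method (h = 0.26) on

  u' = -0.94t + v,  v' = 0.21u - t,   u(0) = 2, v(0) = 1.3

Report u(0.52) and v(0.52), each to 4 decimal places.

2.5928, 1.4180

Heun on (u,v): k1 = f(t_n, state_n); k2 = f(t_n + h, state_n + h·k1); state_{n+1} = state_n + (h/2)·(k1 + k2).
0.000000: (2.000000, 1.300000)
  k1 = (1.300000, 0.420000)
  predictor → (2.338000, 1.409200)
  k2 = (1.164800, 0.230980)
  → (2.320424, 1.384627)
0.260000: (2.320424, 1.384627)
  k1 = (1.140227, 0.227289)
  predictor → (2.616883, 1.443723)
  k2 = (0.954923, 0.029545)
  → (2.592793, 1.418016)
(u(0.52), v(0.52)) ≈ (2.5928, 1.4180)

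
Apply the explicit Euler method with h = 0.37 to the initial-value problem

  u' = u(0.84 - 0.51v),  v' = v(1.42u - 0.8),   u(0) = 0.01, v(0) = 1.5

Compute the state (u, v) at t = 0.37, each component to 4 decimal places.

0.0103, 1.0639

Euler on (u,v): u_{n+1} = u_n + h·u', v_{n+1} = v_n + h·v'.
0.000000: (0.010000, 1.500000); f=(0.000750, -1.178700) → (0.010278, 1.063881)
(u(0.37), v(0.37)) ≈ (0.0103, 1.0639)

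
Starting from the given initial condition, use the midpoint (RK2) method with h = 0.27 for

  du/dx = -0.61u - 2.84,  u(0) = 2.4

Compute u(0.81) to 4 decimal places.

-0.3400

Midpoint: k1 = f(x_n, u_n); k2 = f(x_n + h/2, u_n + (h/2)·k1); u_{n+1} = u_n + h·k2.
x=0.000000, u=2.400000:
  k1 = f(0.000000, 2.400000) = -4.304000
  k2 = f(0.135000, 1.818960) = -3.949566
  u ← 2.400000 + 0.27·(-3.949566) = 1.333617
x=0.270000, u=1.333617:
  k1 = f(0.270000, 1.333617) = -3.653507
  k2 = f(0.405000, 0.840394) = -3.352640
  u ← 1.333617 + 0.27·(-3.352640) = 0.428404
x=0.540000, u=0.428404:
  k1 = f(0.540000, 0.428404) = -3.101327
  k2 = f(0.675000, 0.009725) = -2.845932
  u ← 0.428404 + 0.27·(-2.845932) = -0.339997
u(0.81) ≈ -0.3400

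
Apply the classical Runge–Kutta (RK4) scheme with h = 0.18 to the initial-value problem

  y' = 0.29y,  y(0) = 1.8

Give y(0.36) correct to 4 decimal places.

1.9981

RK4: k1 = f(t_n, y_n); k2 = f(t_n + h/2, y_n + (h/2)·k1); k3 = f(t_n + h/2, y_n + (h/2)·k2); k4 = f(t_n + h, y_n + h·k3); y_{n+1} = y_n + (h/6)·(k1 + 2k2 + 2k3 + k4).
t=0.000000, y=1.800000:
  k1 = f(0.000000, 1.800000) = 0.522000
  k2 = f(0.090000, 1.846980) = 0.535624
  k3 = f(0.090000, 1.848206) = 0.535980
  k4 = f(0.180000, 1.896476) = 0.549978
  y ← 1.800000 + (0.18/6)·(k1 + 2k2 + 2k3 + k4) = 1.896456
t=0.180000, y=1.896456:
  k1 = f(0.180000, 1.896456) = 0.549972
  k2 = f(0.270000, 1.945953) = 0.564326
  k3 = f(0.270000, 1.947245) = 0.564701
  k4 = f(0.360000, 1.998102) = 0.579450
  y ← 1.896456 + (0.18/6)·(k1 + 2k2 + 2k3 + k4) = 1.998080
y(0.36) ≈ 1.9981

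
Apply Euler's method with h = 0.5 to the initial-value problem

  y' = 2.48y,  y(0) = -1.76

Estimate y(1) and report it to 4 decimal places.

-8.8310

Euler: y_{n+1} = y_n + h·f(t_n, y_n).
t=0.000000, y=-1.760000: f=-4.364800 → y ← -1.760000 + 0.5·(-4.364800) = -3.942400
t=0.500000, y=-3.942400: f=-9.777152 → y ← -3.942400 + 0.5·(-9.777152) = -8.830976
y(1) ≈ -8.8310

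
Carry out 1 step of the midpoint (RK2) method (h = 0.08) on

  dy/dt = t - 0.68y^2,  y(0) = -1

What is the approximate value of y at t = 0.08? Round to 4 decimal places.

-1.0542

Midpoint: k1 = f(t_n, y_n); k2 = f(t_n + h/2, y_n + (h/2)·k1); y_{n+1} = y_n + h·k2.
t=0.000000, y=-1.000000:
  k1 = f(0.000000, -1.000000) = -0.680000
  k2 = f(0.040000, -1.027200) = -0.677495
  y ← -1.000000 + 0.08·(-0.677495) = -1.054200
y(0.08) ≈ -1.0542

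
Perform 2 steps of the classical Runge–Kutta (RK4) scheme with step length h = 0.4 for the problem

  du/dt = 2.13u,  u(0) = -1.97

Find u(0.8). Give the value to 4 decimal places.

-10.7868

RK4: k1 = f(t_n, u_n); k2 = f(t_n + h/2, u_n + (h/2)·k1); k3 = f(t_n + h/2, u_n + (h/2)·k2); k4 = f(t_n + h, u_n + h·k3); u_{n+1} = u_n + (h/6)·(k1 + 2k2 + 2k3 + k4).
t=0.000000, u=-1.970000:
  k1 = f(0.000000, -1.970000) = -4.196100
  k2 = f(0.200000, -2.809220) = -5.983639
  k3 = f(0.200000, -3.166728) = -6.745130
  k4 = f(0.400000, -4.668052) = -9.942951
  u ← -1.970000 + (0.4/6)·(k1 + 2k2 + 2k3 + k4) = -4.609773
t=0.400000, u=-4.609773:
  k1 = f(0.400000, -4.609773) = -9.818816
  k2 = f(0.600000, -6.573536) = -14.001631
  k3 = f(0.600000, -7.410099) = -15.783510
  k4 = f(0.800000, -10.923177) = -23.266366
  u ← -4.609773 + (0.4/6)·(k1 + 2k2 + 2k3 + k4) = -10.786803
u(0.8) ≈ -10.7868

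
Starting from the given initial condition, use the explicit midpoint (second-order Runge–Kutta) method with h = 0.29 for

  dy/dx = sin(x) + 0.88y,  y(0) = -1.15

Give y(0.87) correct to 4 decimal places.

-2.0028

Midpoint: k1 = f(x_n, y_n); k2 = f(x_n + h/2, y_n + (h/2)·k1); y_{n+1} = y_n + h·k2.
x=0.000000, y=-1.150000:
  k1 = f(0.000000, -1.150000) = -1.012000
  k2 = f(0.145000, -1.296740) = -0.996639
  y ← -1.150000 + 0.29·(-0.996639) = -1.439025
x=0.290000, y=-1.439025:
  k1 = f(0.290000, -1.439025) = -0.980390
  k2 = f(0.435000, -1.581182) = -0.970030
  y ← -1.439025 + 0.29·(-0.970030) = -1.720334
x=0.580000, y=-1.720334:
  k1 = f(0.580000, -1.720334) = -0.965870
  k2 = f(0.725000, -1.860385) = -0.974003
  y ← -1.720334 + 0.29·(-0.974003) = -2.002795
y(0.87) ≈ -2.0028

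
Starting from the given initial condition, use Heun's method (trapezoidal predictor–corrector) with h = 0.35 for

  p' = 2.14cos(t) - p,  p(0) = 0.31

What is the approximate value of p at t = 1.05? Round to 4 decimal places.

1.1515

Heun: k1 = f(t_n, p_n); k2 = f(t_n + h, p_n + h·k1); p_{n+1} = p_n + (h/2)·(k1 + k2).
t=0.000000, p=0.310000:
  k1 = f(0.000000, 0.310000) = 1.830000
  k2 = f(0.350000, 0.950500) = 1.059758
  p ← 0.310000 + (0.35/2)·(1.830000 + 1.059758) = 0.815708
t=0.350000, p=0.815708:
  k1 = f(0.350000, 0.815708) = 1.194550
  k2 = f(0.700000, 1.233800) = 0.402962
  p ← 0.815708 + (0.35/2)·(1.194550 + 0.402962) = 1.095272
t=0.700000, p=1.095272:
  k1 = f(0.700000, 1.095272) = 0.541490
  k2 = f(1.050000, 1.284794) = -0.219992
  p ← 1.095272 + (0.35/2)·(0.541490 + (-0.219992)) = 1.151534
p(1.05) ≈ 1.1515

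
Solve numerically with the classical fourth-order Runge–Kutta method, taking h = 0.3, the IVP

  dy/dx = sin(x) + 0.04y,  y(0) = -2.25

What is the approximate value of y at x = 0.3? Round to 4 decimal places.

RK4: k1 = f(x_n, y_n); k2 = f(x_n + h/2, y_n + (h/2)·k1); k3 = f(x_n + h/2, y_n + (h/2)·k2); k4 = f(x_n + h, y_n + h·k3); y_{n+1} = y_n + (h/6)·(k1 + 2k2 + 2k3 + k4).
x=0.000000, y=-2.250000:
  k1 = f(0.000000, -2.250000) = -0.090000
  k2 = f(0.150000, -2.263500) = 0.058898
  k3 = f(0.150000, -2.241165) = 0.059792
  k4 = f(0.300000, -2.232063) = 0.206238
  y ← -2.250000 + (0.3/6)·(k1 + 2k2 + 2k3 + k4) = -2.232319
y(0.3) ≈ -2.2323

-2.2323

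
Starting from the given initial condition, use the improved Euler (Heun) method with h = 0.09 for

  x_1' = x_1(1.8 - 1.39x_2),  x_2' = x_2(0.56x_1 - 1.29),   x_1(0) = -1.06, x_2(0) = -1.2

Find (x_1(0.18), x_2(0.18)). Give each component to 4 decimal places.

Heun on (x_1,x_2): k1 = f(s_n, state_n); k2 = f(s_n + h, state_n + h·k1); state_{n+1} = state_n + (h/2)·(k1 + k2).
0.000000: (-1.060000, -1.200000)
  k1 = (-3.676080, 2.260320)
  predictor → (-1.390847, -0.996571)
  k2 = (-4.430174, 2.061781)
  → (-1.424781, -1.005505)
0.090000: (-1.424781, -1.005505)
  k1 = (-4.555956, 2.099372)
  predictor → (-1.834817, -0.816562)
  k2 = (-5.385228, 1.892381)
  → (-1.872135, -0.825877)
(x_1(0.18), x_2(0.18)) ≈ (-1.8721, -0.8259)

-1.8721, -0.8259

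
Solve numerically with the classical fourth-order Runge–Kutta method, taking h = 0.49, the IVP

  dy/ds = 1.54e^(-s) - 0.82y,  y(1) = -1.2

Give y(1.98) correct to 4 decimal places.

RK4: k1 = f(s_n, y_n); k2 = f(s_n + h/2, y_n + (h/2)·k1); k3 = f(s_n + h/2, y_n + (h/2)·k2); k4 = f(s_n + h, y_n + h·k3); y_{n+1} = y_n + (h/6)·(k1 + 2k2 + 2k3 + k4).
s=1.000000, y=-1.200000:
  k1 = f(1.000000, -1.200000) = 1.550534
  k2 = f(1.245000, -0.820119) = 1.115927
  k3 = f(1.245000, -0.926598) = 1.203239
  k4 = f(1.490000, -0.610413) = 0.847612
  y ← -1.200000 + (0.49/6)·(k1 + 2k2 + 2k3 + k4) = -0.625354
s=1.490000, y=-0.625354:
  k1 = f(1.490000, -0.625354) = 0.859864
  k2 = f(1.735000, -0.414687) = 0.611700
  k3 = f(1.735000, -0.475488) = 0.661556
  k4 = f(1.980000, -0.301192) = 0.459604
  y ← -0.625354 + (0.49/6)·(k1 + 2k2 + 2k3 + k4) = -0.309632
y(1.98) ≈ -0.3096

-0.3096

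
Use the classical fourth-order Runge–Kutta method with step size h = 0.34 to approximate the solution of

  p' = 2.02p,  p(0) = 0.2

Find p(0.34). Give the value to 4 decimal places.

0.3972

RK4: k1 = f(x_n, p_n); k2 = f(x_n + h/2, p_n + (h/2)·k1); k3 = f(x_n + h/2, p_n + (h/2)·k2); k4 = f(x_n + h, p_n + h·k3); p_{n+1} = p_n + (h/6)·(k1 + 2k2 + 2k3 + k4).
x=0.000000, p=0.200000:
  k1 = f(0.000000, 0.200000) = 0.404000
  k2 = f(0.170000, 0.268680) = 0.542734
  k3 = f(0.170000, 0.292265) = 0.590375
  k4 = f(0.340000, 0.400727) = 0.809469
  p ← 0.200000 + (0.34/6)·(k1 + 2k2 + 2k3 + k4) = 0.397182
p(0.34) ≈ 0.3972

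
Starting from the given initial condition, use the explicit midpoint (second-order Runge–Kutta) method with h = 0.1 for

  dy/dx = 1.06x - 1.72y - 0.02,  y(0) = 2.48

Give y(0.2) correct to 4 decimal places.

1.7776

Midpoint: k1 = f(x_n, y_n); k2 = f(x_n + h/2, y_n + (h/2)·k1); y_{n+1} = y_n + h·k2.
x=0.000000, y=2.480000:
  k1 = f(0.000000, 2.480000) = -4.285600
  k2 = f(0.050000, 2.265720) = -3.864038
  y ← 2.480000 + 0.1·(-3.864038) = 2.093596
x=0.100000, y=2.093596:
  k1 = f(0.100000, 2.093596) = -3.514985
  k2 = f(0.150000, 1.917847) = -3.159697
  y ← 2.093596 + 0.1·(-3.159697) = 1.777626
y(0.2) ≈ 1.7776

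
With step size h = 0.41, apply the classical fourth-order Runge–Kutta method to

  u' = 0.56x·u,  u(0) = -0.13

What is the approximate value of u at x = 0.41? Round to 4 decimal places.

-0.1363

RK4: k1 = f(x_n, u_n); k2 = f(x_n + h/2, u_n + (h/2)·k1); k3 = f(x_n + h/2, u_n + (h/2)·k2); k4 = f(x_n + h, u_n + h·k3); u_{n+1} = u_n + (h/6)·(k1 + 2k2 + 2k3 + k4).
x=0.000000, u=-0.130000:
  k1 = f(0.000000, -0.130000) = 0.000000
  k2 = f(0.205000, -0.130000) = -0.014924
  k3 = f(0.205000, -0.133059) = -0.015275
  k4 = f(0.410000, -0.136263) = -0.031286
  u ← -0.130000 + (0.41/6)·(k1 + 2k2 + 2k3 + k4) = -0.136265
u(0.41) ≈ -0.1363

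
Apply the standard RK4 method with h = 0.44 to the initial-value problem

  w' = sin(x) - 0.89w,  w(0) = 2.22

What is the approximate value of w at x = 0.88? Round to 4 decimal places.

RK4: k1 = f(x_n, w_n); k2 = f(x_n + h/2, w_n + (h/2)·k1); k3 = f(x_n + h/2, w_n + (h/2)·k2); k4 = f(x_n + h, w_n + h·k3); w_{n+1} = w_n + (h/6)·(k1 + 2k2 + 2k3 + k4).
x=0.000000, w=2.220000:
  k1 = f(0.000000, 2.220000) = -1.975800
  k2 = f(0.220000, 1.785324) = -1.370709
  k3 = f(0.220000, 1.918444) = -1.489186
  k4 = f(0.440000, 1.564758) = -0.966695
  w ← 2.220000 + (0.44/6)·(k1 + 2k2 + 2k3 + k4) = 1.584766
x=0.440000, w=1.584766:
  k1 = f(0.440000, 1.584766) = -0.984502
  k2 = f(0.660000, 1.368175) = -0.604559
  k3 = f(0.660000, 1.451763) = -0.678952
  k4 = f(0.880000, 1.286027) = -0.373825
  w ← 1.584766 + (0.44/6)·(k1 + 2k2 + 2k3 + k4) = 1.296907
w(0.88) ≈ 1.2969

1.2969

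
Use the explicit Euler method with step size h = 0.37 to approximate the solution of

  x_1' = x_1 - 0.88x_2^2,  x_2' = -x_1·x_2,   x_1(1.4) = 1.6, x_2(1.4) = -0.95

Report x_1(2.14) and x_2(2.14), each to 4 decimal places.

Euler on (x_1,x_2): x_1_{n+1} = x_1_n + h·x_1', x_2_{n+1} = x_2_n + h·x_2'.
1.400000: (1.600000, -0.950000); f=(0.805800, 1.520000) → (1.898146, -0.387600)
1.770000: (1.898146, -0.387600); f=(1.765940, 0.735721) → (2.551544, -0.115383)
(x_1(2.14), x_2(2.14)) ≈ (2.5515, -0.1154)

2.5515, -0.1154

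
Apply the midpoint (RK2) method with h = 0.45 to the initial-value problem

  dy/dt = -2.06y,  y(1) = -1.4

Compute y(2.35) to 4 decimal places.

Midpoint: k1 = f(t_n, y_n); k2 = f(t_n + h/2, y_n + (h/2)·k1); y_{n+1} = y_n + h·k2.
t=1.000000, y=-1.400000:
  k1 = f(1.000000, -1.400000) = 2.884000
  k2 = f(1.225000, -0.751100) = 1.547266
  y ← -1.400000 + 0.45·1.547266 = -0.703730
t=1.450000, y=-0.703730:
  k1 = f(1.450000, -0.703730) = 1.449684
  k2 = f(1.675000, -0.377551) = 0.777756
  y ← -0.703730 + 0.45·0.777756 = -0.353740
t=1.900000, y=-0.353740:
  k1 = f(1.900000, -0.353740) = 0.728705
  k2 = f(2.125000, -0.189782) = 0.390950
  y ← -0.353740 + 0.45·0.390950 = -0.177813
y(2.35) ≈ -0.1778

-0.1778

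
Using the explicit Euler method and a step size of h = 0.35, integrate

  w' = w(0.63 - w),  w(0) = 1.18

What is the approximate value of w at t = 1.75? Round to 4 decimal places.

Euler: w_{n+1} = w_n + h·f(t_n, w_n).
t=0.000000, w=1.180000: f=-0.649000 → w ← 1.180000 + 0.35·(-0.649000) = 0.952850
t=0.350000, w=0.952850: f=-0.307628 → w ← 0.952850 + 0.35·(-0.307628) = 0.845180
t=0.700000, w=0.845180: f=-0.181866 → w ← 0.845180 + 0.35·(-0.181866) = 0.781527
t=1.050000, w=0.781527: f=-0.118423 → w ← 0.781527 + 0.35·(-0.118423) = 0.740079
t=1.400000, w=0.740079: f=-0.081467 → w ← 0.740079 + 0.35·(-0.081467) = 0.711566
w(1.75) ≈ 0.7116

0.7116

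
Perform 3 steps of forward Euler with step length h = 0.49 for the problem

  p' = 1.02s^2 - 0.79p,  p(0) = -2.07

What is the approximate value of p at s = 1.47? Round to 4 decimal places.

0.0770

Euler: p_{n+1} = p_n + h·f(s_n, p_n).
s=0.000000, p=-2.070000: f=1.635300 → p ← -2.070000 + 0.49·1.635300 = -1.268703
s=0.490000, p=-1.268703: f=1.247177 → p ← -1.268703 + 0.49·1.247177 = -0.657586
s=0.980000, p=-0.657586: f=1.499101 → p ← -0.657586 + 0.49·1.499101 = 0.076973
p(1.47) ≈ 0.0770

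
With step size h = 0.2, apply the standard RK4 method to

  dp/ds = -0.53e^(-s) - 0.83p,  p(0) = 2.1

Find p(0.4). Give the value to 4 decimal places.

RK4: k1 = f(s_n, p_n); k2 = f(s_n + h/2, p_n + (h/2)·k1); k3 = f(s_n + h/2, p_n + (h/2)·k2); k4 = f(s_n + h, p_n + h·k3); p_{n+1} = p_n + (h/6)·(k1 + 2k2 + 2k3 + k4).
s=0.000000, p=2.100000:
  k1 = f(0.000000, 2.100000) = -2.273000
  k2 = f(0.100000, 1.872700) = -2.033905
  k3 = f(0.100000, 1.896610) = -2.053750
  k4 = f(0.200000, 1.689250) = -1.836005
  p ← 2.100000 + (0.2/6)·(k1 + 2k2 + 2k3 + k4) = 1.690523
s=0.200000, p=1.690523:
  k1 = f(0.200000, 1.690523) = -1.837061
  k2 = f(0.300000, 1.506817) = -1.643292
  k3 = f(0.300000, 1.526194) = -1.659374
  k4 = f(0.400000, 1.358648) = -1.482947
  p ← 1.690523 + (0.2/6)·(k1 + 2k2 + 2k3 + k4) = 1.359678
p(0.4) ≈ 1.3597

1.3597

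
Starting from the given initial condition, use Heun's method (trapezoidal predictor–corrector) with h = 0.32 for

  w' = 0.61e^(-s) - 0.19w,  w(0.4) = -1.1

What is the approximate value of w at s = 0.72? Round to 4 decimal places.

Heun: k1 = f(s_n, w_n); k2 = f(s_n + h, w_n + h·k1); w_{n+1} = w_n + (h/2)·(k1 + k2).
s=0.400000, w=-1.100000:
  k1 = f(0.400000, -1.100000) = 0.617895
  k2 = f(0.720000, -0.902274) = 0.468351
  w ← -1.100000 + (0.32/2)·(0.617895 + 0.468351) = -0.926201
w(0.72) ≈ -0.9262

-0.9262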